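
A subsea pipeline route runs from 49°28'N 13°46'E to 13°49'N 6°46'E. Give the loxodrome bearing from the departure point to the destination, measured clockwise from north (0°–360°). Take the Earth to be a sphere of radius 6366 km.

189.2°

Meridional parts: M(φ₁)=+0.9963, M(φ₂)=+0.2435 → ΔM = -0.7528;  Δλ = -0.1222 rad
tan C = Δλ / ΔM = +0.1623 → C = 189.22°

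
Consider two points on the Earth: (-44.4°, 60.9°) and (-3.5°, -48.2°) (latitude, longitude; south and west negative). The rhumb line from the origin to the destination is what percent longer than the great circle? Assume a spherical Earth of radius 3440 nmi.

3.9%

Great circle: σ = 1.7626 rad → d_gc = Rσ = 6063.4 nmi
Rhumb: Δφ = +0.7138, Δλ = -1.9042, Δψ = +0.8055, q = Δφ/Δψ = 0.8862 → d_rh = R√(Δφ²+q²Δλ²) = 6302.8 nmi
Excess = (6302.8 − 6063.4) / 6063.4 = 239.4 / 6063.4 = 3.948% ≈ 3.9%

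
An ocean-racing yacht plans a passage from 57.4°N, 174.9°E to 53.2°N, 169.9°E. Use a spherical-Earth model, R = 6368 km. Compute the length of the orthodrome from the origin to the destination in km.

cos σ = sin φ₁ sin φ₂ + cos φ₁ cos φ₂ cos Δλ
      = sin(57.40°)sin(53.20°) + cos(57.40°)cos(53.20°)cos(-5.00°) = 0.9961
σ = 5.071° → d = Rσ = 6368·0.08850 = 564 km

564 km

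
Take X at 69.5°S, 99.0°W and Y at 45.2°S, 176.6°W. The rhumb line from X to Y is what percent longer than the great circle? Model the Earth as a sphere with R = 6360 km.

5.9%

Great circle: σ = 0.7704 rad → d_gc = Rσ = 4899.8 km
Rhumb: Δφ = +0.4241, Δλ = -1.3544, Δψ = +0.8239, q = Δφ/Δψ = 0.5148 → d_rh = R√(Δφ²+q²Δλ²) = 5190.2 km
Excess = (5190.2 − 4899.8) / 4899.8 = 290.4 / 4899.8 = 5.93% ≈ 5.9%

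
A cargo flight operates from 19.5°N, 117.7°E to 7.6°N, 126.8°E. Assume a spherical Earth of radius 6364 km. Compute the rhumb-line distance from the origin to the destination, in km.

Rhumb course C = atan2(Δλ, Δψ) with Δψ = ln[tan(π/4+φ₂/2)/tan(π/4+φ₁/2)] = -0.2141, Δλ = +0.1588 → C = 143.43°
d = R·|Δφ| / |cos C| = 6364·0.20769 / 0.80310 = 1646 km

1646 km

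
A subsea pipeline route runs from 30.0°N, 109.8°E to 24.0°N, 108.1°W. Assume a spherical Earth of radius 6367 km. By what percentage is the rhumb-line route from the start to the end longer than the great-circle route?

10.2%

Great circle: σ = 2.0053 rad → d_gc = Rσ = 12767.5 km
Rhumb: Δφ = -0.1047, Δλ = +2.4801, Δψ = -0.1176, q = Δφ/Δψ = 0.8904 → d_rh = R√(Δφ²+q²Δλ²) = 14075.8 km
Excess = (14075.8 − 12767.5) / 12767.5 = 1308.3 / 12767.5 = 10.247% ≈ 10.2%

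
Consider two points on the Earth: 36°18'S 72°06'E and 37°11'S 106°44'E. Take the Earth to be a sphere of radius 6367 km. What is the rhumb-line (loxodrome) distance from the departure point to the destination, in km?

Δψ = ln[tan(π/4+φ₂/2)/tan(π/4+φ₁/2)] = -0.0192;  Δφ = -0.0154 rad,  Δλ = +0.6045 rad
q = Δφ/Δψ = 0.8013
d = R·√(Δφ² + q²Δλ²) = 6367·0.48462 = 3086 km

3086 km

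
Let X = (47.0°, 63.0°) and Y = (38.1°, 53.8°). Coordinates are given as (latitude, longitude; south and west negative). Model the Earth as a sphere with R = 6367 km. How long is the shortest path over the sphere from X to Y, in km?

1241 km

Haversine: a = sin²(Δφ/2)+cos φ₁ cos φ₂ sin²(Δλ/2) = 0.00947;  σ = 2·atan2(√a,√(1−a))
σ = 11.170° → d = Rσ = 6367·0.19496 = 1241 km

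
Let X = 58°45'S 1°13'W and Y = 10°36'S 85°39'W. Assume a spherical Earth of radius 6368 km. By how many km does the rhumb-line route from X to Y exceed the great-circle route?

Great circle: cos σ = sin φ₁ sin φ₂ + cos φ₁ cos φ₂ cos Δλ,  σ = 1.3626 rad → d_gc = 8676.8 km
Rhumb line: Δψ = +1.0881, q = Δφ/Δψ = 0.7724, d_rh = R√(Δφ²+q²Δλ²) = 9009.5 km
Excess = 9009.5 − 8676.8 = 332.7 ≈ 333 km

333 km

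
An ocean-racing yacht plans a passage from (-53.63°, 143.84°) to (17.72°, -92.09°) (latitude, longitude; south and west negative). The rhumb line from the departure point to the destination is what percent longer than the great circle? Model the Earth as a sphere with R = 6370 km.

4.4%

Great circle: σ = 2.1670 rad → d_gc = Rσ = 13803.9 km
Rhumb: Δφ = +1.2453, Δλ = +2.1654, Δψ = +1.4276, q = Δφ/Δψ = 0.8723 → d_rh = R√(Δφ²+q²Δλ²) = 14412.1 km
Excess = (14412.1 − 13803.9) / 13803.9 = 608.2 / 13803.9 = 4.41% ≈ 4.4%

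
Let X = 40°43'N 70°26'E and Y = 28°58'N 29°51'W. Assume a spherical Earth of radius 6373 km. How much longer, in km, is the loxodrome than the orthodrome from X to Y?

Great circle: cos σ = sin φ₁ sin φ₂ + cos φ₁ cos φ₂ cos Δλ,  σ = 1.3719 rad → d_gc = 8743.4 km
Rhumb line: Δψ = -0.2507, q = Δφ/Δψ = 0.8179, d_rh = R√(Δφ²+q²Δλ²) = 9216.3 km
Excess = 9216.3 − 8743.4 = 472.9 ≈ 473 km

473 km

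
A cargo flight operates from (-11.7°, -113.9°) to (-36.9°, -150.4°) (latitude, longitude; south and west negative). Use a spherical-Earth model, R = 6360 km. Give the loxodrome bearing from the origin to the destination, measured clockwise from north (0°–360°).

232.5°

Meridional parts: M(φ₁)=-0.2056, M(φ₂)=-0.6938 → ΔM = -0.4882;  Δλ = -0.6370 rad
tan C = Δλ / ΔM = +1.3050 → C = 232.54°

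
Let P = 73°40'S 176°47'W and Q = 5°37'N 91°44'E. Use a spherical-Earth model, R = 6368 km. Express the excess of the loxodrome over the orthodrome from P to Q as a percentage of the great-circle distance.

5.1%

Great circle: σ = 1.6721 rad → d_gc = Rσ = 10648.2 km
Rhumb: Δφ = +1.3838, Δλ = -1.5967, Δψ = +2.0395, q = Δφ/Δψ = 0.6785 → d_rh = R√(Δφ²+q²Δλ²) = 11190.8 km
Excess = (11190.8 − 10648.2) / 10648.2 = 542.6 / 10648.2 = 5.10% ≈ 5.1%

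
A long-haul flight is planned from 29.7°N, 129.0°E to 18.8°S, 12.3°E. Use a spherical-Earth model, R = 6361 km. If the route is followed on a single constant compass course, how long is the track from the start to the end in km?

13609 km

Rhumb course C = atan2(Δλ, Δψ) with Δψ = ln[tan(π/4+φ₂/2)/tan(π/4+φ₁/2)] = -0.8774, Δλ = -2.0368 → C = 246.69°
d = R·|Δφ| / |cos C| = 6361·0.84648 / 0.39564 = 13609 km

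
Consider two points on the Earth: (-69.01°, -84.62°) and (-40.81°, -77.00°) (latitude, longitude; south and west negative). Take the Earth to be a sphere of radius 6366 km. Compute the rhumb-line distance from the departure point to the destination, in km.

Δψ = ln[tan(π/4+φ₂/2)/tan(π/4+φ₁/2)] = +0.9046;  Δφ = +0.4922 rad,  Δλ = +0.1330 rad
q = Δφ/Δψ = 0.5441
d = R·√(Δφ² + q²Δλ²) = 6366·0.49747 = 3167 km

3167 km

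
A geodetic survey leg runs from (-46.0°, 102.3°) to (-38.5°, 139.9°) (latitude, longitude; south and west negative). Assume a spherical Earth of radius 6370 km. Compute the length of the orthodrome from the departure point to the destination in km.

3172 km

cos σ = sin φ₁ sin φ₂ + cos φ₁ cos φ₂ cos Δλ
      = sin(-46.00°)sin(-38.50°) + cos(-46.00°)cos(-38.50°)cos(37.60°) = 0.8785
σ = 28.535° → d = Rσ = 6370·0.49803 = 3172 km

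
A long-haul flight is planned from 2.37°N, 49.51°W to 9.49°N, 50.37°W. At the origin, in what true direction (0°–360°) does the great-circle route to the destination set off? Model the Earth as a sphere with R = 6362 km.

N = sin Δλ·cos φ₂ = -0.0148;  D = cos φ₁ sin φ₂ − sin φ₁ cos φ₂ cos Δλ = +0.1240
initial course = atan2(N, D) = 353.19°

353.2°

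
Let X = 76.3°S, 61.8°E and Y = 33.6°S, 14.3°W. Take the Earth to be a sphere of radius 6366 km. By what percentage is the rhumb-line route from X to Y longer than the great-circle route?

Great circle: σ = 0.9459 rad → d_gc = Rσ = 6021.4 km
Rhumb: Δφ = +0.7453, Δλ = -1.3282, Δψ = +1.4959, q = Δφ/Δψ = 0.4982 → d_rh = R√(Δφ²+q²Δλ²) = 6344.4 km
Excess = (6344.4 − 6021.4) / 6021.4 = 323.0 / 6021.4 = 5.36% ≈ 5.4%

5.4%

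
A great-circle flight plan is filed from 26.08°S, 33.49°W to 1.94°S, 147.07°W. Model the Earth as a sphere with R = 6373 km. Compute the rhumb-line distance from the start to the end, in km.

12448 km

Rhumb course C = atan2(Δλ, Δψ) with Δψ = ln[tan(π/4+φ₂/2)/tan(π/4+φ₁/2)] = +0.4379, Δλ = -1.9823 → C = 282.46°
d = R·|Δφ| / |cos C| = 6373·0.42132 / 0.21570 = 12448 km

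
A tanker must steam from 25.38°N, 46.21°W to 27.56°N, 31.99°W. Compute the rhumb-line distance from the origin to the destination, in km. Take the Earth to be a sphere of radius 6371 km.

Δψ = ln[tan(π/4+φ₂/2)/tan(π/4+φ₁/2)] = +0.0425;  Δφ = +0.0380 rad,  Δλ = +0.2482 rad
q = Δφ/Δψ = 0.8951
d = R·√(Δφ² + q²Δλ²) = 6371·0.22538 = 1436 km

1436 km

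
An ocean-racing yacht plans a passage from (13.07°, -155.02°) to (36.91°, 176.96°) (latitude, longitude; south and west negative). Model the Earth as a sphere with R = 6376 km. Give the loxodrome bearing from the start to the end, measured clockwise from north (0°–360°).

Δψ = ln[tan(π/4+φ₂/2)/tan(π/4+φ₁/2)] = +0.4639
Δλ = -0.4890 rad (taken the short way round)
course = atan2(Δλ, Δψ) = 313.49°

313.5°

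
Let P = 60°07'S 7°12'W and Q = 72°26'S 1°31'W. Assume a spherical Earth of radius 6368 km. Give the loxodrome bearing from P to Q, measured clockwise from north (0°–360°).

169.7°

Δψ = ln[tan(π/4+φ₂/2)/tan(π/4+φ₁/2)] = -0.5465
Δλ = +0.0992 rad (taken the short way round)
course = atan2(Δλ, Δψ) = 169.71°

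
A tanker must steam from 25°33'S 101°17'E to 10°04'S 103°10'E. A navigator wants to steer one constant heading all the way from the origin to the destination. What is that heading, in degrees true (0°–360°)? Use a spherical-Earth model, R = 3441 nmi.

6.6°

Δψ = ln[tan(π/4+φ₂/2)/tan(π/4+φ₁/2)] = +0.2849
Δλ = +0.0329 rad (taken the short way round)
course = atan2(Δλ, Δψ) = 6.58°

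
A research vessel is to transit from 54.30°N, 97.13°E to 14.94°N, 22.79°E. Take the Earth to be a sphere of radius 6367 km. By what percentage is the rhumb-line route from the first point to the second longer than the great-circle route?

2.8%

Great circle: σ = 1.2009 rad → d_gc = Rσ = 7645.9 km
Rhumb: Δφ = -0.6870, Δλ = -1.2975, Δψ = -0.8694, q = Δφ/Δψ = 0.7902 → d_rh = R√(Δφ²+q²Δλ²) = 7857.7 km
Excess = (7857.7 − 7645.9) / 7645.9 = 211.8 / 7645.9 = 2.77% ≈ 2.8%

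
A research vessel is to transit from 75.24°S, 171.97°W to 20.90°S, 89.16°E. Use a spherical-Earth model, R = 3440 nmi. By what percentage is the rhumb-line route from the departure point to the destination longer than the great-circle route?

8.4%

Great circle: σ = 1.2574 rad → d_gc = Rσ = 4325.5 nmi
Rhumb: Δφ = +0.9484, Δλ = -1.7256, Δψ = +1.6708, q = Δφ/Δψ = 0.5677 → d_rh = R√(Δφ²+q²Δλ²) = 4690.3 nmi
Excess = (4690.3 − 4325.5) / 4325.5 = 364.8 / 4325.5 = 8.43% ≈ 8.4%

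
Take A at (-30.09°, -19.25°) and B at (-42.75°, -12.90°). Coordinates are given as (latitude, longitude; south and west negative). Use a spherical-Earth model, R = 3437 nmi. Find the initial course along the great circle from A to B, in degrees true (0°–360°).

159.9°

θ = atan2( sin Δλ·cos φ₂ ,  cos φ₁ sin φ₂ − sin φ₁ cos φ₂ cos Δλ )
  = atan2(+0.0812, -0.2214) = 159.86°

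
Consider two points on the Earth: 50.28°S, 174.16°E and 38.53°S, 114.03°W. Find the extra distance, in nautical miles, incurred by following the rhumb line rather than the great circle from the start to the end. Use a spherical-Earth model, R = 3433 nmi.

Great circle: cos σ = sin φ₁ sin φ₂ + cos φ₁ cos φ₂ cos Δλ,  σ = 0.8825 rad → d_gc = 3029.7 nmi
Rhumb line: Δψ = +0.2885, q = Δφ/Δψ = 0.7107, d_rh = R√(Δφ²+q²Δλ²) = 3138.1 nmi
Excess = 3138.1 − 3029.7 = 108.4 ≈ 108 nmi

108 nmi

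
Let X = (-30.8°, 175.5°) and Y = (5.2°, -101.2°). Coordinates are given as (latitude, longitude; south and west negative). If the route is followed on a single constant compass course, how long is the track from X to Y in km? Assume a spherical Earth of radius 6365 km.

Rhumb course C = atan2(Δλ, Δψ) with Δψ = ln[tan(π/4+φ₂/2)/tan(π/4+φ₁/2)] = +0.6564, Δλ = +1.4539 → C = 65.70°
d = R·|Δφ| / |cos C| = 6365·0.62832 / 0.41148 = 9719 km

9719 km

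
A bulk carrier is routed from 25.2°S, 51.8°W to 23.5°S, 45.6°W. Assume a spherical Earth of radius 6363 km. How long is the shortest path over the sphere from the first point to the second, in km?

cos σ = sin φ₁ sin φ₂ + cos φ₁ cos φ₂ cos Δλ
      = sin(-25.20°)sin(-23.50°) + cos(-25.20°)cos(-23.50°)cos(6.20°) = 0.9947
σ = 5.898° → d = Rσ = 6363·0.10294 = 655 km

655 km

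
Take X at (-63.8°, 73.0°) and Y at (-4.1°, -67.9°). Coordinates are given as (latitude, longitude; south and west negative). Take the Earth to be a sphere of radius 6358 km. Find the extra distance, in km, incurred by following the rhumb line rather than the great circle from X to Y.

Great circle: cos σ = sin φ₁ sin φ₂ + cos φ₁ cos φ₂ cos Δλ,  σ = 1.8521 rad → d_gc = 11775.6 km
Rhumb line: Δψ = +1.3864, q = Δφ/Δψ = 0.7516, d_rh = R√(Δφ²+q²Δλ²) = 13490.0 km
Excess = 13490.0 − 11775.6 = 1714.4 ≈ 1714 km

1714 km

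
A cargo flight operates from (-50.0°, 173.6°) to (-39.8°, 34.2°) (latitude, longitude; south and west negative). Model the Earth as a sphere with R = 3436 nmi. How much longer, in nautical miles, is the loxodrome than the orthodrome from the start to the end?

930 nmi

Great circle: cos σ = sin φ₁ sin φ₂ + cos φ₁ cos φ₂ cos Δλ,  σ = 1.4551 rad → d_gc = 4999.9 nmi
Rhumb line: Δψ = +0.2523, q = Δφ/Δψ = 0.7055, d_rh = R√(Δφ²+q²Δλ²) = 5929.7 nmi
Excess = 5929.7 − 4999.9 = 929.8 ≈ 930 nmi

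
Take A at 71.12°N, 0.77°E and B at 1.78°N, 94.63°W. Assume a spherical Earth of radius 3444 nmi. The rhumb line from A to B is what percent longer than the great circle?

5.9%

Great circle: σ = 1.5718 rad → d_gc = Rσ = 5413.4 nmi
Rhumb: Δφ = -1.2102, Δλ = -1.6650, Δψ = -1.7631, q = Δφ/Δψ = 0.6864 → d_rh = R√(Δφ²+q²Δλ²) = 5732.8 nmi
Excess = (5732.8 − 5413.4) / 5413.4 = 319.4 / 5413.4 = 5.90% ≈ 5.9%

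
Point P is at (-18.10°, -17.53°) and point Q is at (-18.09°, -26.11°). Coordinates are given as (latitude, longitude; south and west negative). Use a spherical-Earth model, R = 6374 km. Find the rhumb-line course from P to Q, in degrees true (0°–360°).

270.1°

Δψ = ln[tan(π/4+φ₂/2)/tan(π/4+φ₁/2)] = +0.0002
Δλ = -0.1497 rad (taken the short way round)
course = atan2(Δλ, Δψ) = 270.07°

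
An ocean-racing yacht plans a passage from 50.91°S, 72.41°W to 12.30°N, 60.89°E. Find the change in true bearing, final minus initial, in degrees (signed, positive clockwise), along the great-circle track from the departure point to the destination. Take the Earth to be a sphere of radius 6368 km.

At departure: θ₁ = atan2(sin Δλ cos φ₂, cos φ₁ sin φ₂ − sin φ₁ cos φ₂ cos Δλ) = 118.48°
At arrival: θ₂ = atan2(sin Δλ cos φ₁, −cos φ₂ sin φ₁ + sin φ₂ cos φ₁ cos Δλ) = 34.56°
Δθ = θ₂ − θ₁ = -83.9°

-83.9°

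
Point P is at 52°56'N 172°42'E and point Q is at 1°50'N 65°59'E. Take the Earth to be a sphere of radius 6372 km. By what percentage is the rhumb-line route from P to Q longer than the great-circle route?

4.8%

Great circle: σ = 1.7191 rad → d_gc = Rσ = 10954.1 km
Rhumb: Δφ = -0.8919, Δλ = -1.8626, Δψ = -1.0609, q = Δφ/Δψ = 0.8407 → d_rh = R√(Δφ²+q²Δλ²) = 11482.2 km
Excess = (11482.2 − 10954.1) / 10954.1 = 528.1 / 10954.1 = 4.82% ≈ 4.8%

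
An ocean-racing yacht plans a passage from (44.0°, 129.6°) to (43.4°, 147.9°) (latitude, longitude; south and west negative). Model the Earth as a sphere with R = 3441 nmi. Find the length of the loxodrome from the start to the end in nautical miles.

Δψ = ln[tan(π/4+φ₂/2)/tan(π/4+φ₁/2)] = -0.0145;  Δφ = -0.0105 rad,  Δλ = +0.3194 rad
q = Δφ/Δψ = 0.7230
d = R·√(Δφ² + q²Δλ²) = 3441·0.23115 = 795 nmi

795 nmi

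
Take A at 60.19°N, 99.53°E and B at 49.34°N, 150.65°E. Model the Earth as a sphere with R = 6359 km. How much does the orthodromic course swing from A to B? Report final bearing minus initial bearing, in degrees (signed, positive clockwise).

+42.8°

Initial bearing θ₁ = atan2(sin Δλ cos φ₂, cos φ₁ sin φ₂ − sin φ₁ cos φ₂ cos Δλ) = 87.49°
Final bearing θ₂ = (initial bearing from the destination back to the start) + 180° = 130.34°
Δθ = θ₂ − θ₁ = +42.8°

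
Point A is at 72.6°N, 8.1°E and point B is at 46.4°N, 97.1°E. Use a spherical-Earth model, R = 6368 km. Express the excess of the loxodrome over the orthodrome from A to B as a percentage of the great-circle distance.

Great circle: σ = 0.8029 rad → d_gc = Rσ = 5112.8 km
Rhumb: Δφ = -0.4573, Δλ = +1.5533, Δψ = -0.9608, q = Δφ/Δψ = 0.4759 → d_rh = R√(Δφ²+q²Δλ²) = 5535.5 km
Excess = (5535.5 − 5112.8) / 5112.8 = 422.7 / 5112.8 = 8.27% ≈ 8.3%

8.3%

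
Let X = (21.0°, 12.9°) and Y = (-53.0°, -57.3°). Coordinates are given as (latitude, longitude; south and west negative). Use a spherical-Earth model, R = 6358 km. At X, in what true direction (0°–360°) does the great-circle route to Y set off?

214.7°

θ = atan2( sin Δλ·cos φ₂ ,  cos φ₁ sin φ₂ − sin φ₁ cos φ₂ cos Δλ )
  = atan2(-0.5662, -0.8186) = 214.67°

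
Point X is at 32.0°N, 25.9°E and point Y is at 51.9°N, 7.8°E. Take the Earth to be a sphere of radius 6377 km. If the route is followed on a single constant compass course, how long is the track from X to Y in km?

Rhumb course C = atan2(Δλ, Δψ) with Δψ = ln[tan(π/4+φ₂/2)/tan(π/4+φ₁/2)] = +0.4733, Δλ = -0.3159 → C = 326.28°
d = R·|Δφ| / |cos C| = 6377·0.34732 / 0.83175 = 2663 km

2663 km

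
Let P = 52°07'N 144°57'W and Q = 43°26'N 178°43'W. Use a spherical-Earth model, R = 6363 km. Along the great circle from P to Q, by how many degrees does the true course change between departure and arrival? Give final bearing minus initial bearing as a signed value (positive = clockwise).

-25.4°

At departure: θ₁ = atan2(sin Δλ cos φ₂, cos φ₁ sin φ₂ − sin φ₁ cos φ₂ cos Δλ) = 262.34°
At arrival: θ₂ = atan2(sin Δλ cos φ₁, −cos φ₂ sin φ₁ + sin φ₂ cos φ₁ cos Δλ) = 236.94°
Δθ = θ₂ − θ₁ = -25.4°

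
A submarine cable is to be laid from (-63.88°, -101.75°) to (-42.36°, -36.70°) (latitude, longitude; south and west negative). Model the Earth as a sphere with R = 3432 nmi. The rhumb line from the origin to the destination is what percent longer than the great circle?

Great circle: σ = 0.7344 rad → d_gc = Rσ = 2520.6 nmi
Rhumb: Δφ = +0.3756, Δλ = +1.1353, Δψ = +0.6435, q = Δφ/Δψ = 0.5837 → d_rh = R√(Δφ²+q²Δλ²) = 2614.2 nmi
Excess = (2614.2 − 2520.6) / 2520.6 = 93.6 / 2520.6 = 3.71% ≈ 3.7%

3.7%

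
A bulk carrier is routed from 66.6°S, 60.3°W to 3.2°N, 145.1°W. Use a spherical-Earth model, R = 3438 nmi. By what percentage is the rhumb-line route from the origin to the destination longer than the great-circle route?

Great circle: σ = 1.5861 rad → d_gc = Rσ = 5453.0 nmi
Rhumb: Δφ = +1.2182, Δλ = -1.4800, Δψ = +1.6305, q = Δφ/Δψ = 0.7472 → d_rh = R√(Δφ²+q²Δλ²) = 5656.5 nmi
Excess = (5656.5 − 5453.0) / 5453.0 = 203.5 / 5453.0 = 3.73% ≈ 3.7%

3.7%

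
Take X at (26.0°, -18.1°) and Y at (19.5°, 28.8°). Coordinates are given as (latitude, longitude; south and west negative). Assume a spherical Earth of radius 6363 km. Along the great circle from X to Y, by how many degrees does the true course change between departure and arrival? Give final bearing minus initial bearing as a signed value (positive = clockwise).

At departure: θ₁ = atan2(sin Δλ cos φ₂, cos φ₁ sin φ₂ − sin φ₁ cos φ₂ cos Δλ) = 88.53°
At arrival: θ₂ = atan2(sin Δλ cos φ₁, −cos φ₂ sin φ₁ + sin φ₂ cos φ₁ cos Δλ) = 107.60°
Δθ = θ₂ − θ₁ = +19.1°

+19.1°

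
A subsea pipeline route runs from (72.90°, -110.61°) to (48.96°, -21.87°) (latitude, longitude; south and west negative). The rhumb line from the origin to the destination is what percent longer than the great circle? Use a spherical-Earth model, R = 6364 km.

Great circle: σ = 0.7595 rad → d_gc = Rσ = 4833.7 km
Rhumb: Δφ = -0.4178, Δλ = +1.5488, Δψ = -0.9121, q = Δφ/Δψ = 0.4581 → d_rh = R√(Δφ²+q²Δλ²) = 5240.1 km
Excess = (5240.1 − 4833.7) / 4833.7 = 406.4 / 4833.7 = 8.41% ≈ 8.4%

8.4%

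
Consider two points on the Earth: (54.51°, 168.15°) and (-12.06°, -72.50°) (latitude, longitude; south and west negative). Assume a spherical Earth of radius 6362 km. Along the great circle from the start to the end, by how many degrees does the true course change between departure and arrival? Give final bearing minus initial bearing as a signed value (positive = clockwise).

Initial bearing θ₁ = atan2(sin Δλ cos φ₂, cos φ₁ sin φ₂ − sin φ₁ cos φ₂ cos Δλ) = 72.49°
Final bearing θ₂ = (initial bearing from the destination back to the start) + 180° = 145.52°
Δθ = θ₂ − θ₁ = +73.0°

+73.0°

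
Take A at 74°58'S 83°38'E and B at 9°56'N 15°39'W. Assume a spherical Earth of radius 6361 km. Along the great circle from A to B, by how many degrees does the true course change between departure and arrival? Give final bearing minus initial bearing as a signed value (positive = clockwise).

At departure: θ₁ = atan2(sin Δλ cos φ₂, cos φ₁ sin φ₂ − sin φ₁ cos φ₂ cos Δλ) = 263.62°
At arrival: θ₂ = atan2(sin Δλ cos φ₁, −cos φ₂ sin φ₁ + sin φ₂ cos φ₁ cos Δλ) = 344.83°
Δθ = θ₂ − θ₁ = +81.2°

+81.2°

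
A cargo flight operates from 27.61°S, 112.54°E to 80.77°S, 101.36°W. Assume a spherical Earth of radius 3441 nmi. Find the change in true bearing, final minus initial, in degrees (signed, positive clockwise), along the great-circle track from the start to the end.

At departure: θ₁ = atan2(sin Δλ cos φ₂, cos φ₁ sin φ₂ − sin φ₁ cos φ₂ cos Δλ) = 174.54°
At arrival: θ₂ = atan2(sin Δλ cos φ₁, −cos φ₂ sin φ₁ + sin φ₂ cos φ₁ cos Δλ) = 31.70°
Δθ = θ₂ − θ₁ = -142.8°

-142.8°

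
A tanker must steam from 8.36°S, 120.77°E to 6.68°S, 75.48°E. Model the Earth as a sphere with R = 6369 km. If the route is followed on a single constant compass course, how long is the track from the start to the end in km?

4994 km

Δψ = ln[tan(π/4+φ₂/2)/tan(π/4+φ₁/2)] = +0.0296;  Δφ = +0.0293 rad,  Δλ = -0.7905 rad
q = Δφ/Δψ = 0.9914
d = R·√(Δφ² + q²Δλ²) = 6369·0.78418 = 4994 km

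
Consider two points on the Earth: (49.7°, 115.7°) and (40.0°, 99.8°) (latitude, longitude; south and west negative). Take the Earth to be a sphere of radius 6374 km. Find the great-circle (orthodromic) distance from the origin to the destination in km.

Haversine: a = sin²(Δφ/2)+cos φ₁ cos φ₂ sin²(Δλ/2) = 0.01663;  σ = 2·atan2(√a,√(1−a))
σ = 14.817° → d = Rσ = 6374·0.25861 = 1648 km

1648 km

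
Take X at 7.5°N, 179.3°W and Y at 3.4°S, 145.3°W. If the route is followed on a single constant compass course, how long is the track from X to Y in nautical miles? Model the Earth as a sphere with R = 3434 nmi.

Rhumb course C = atan2(Δλ, Δψ) with Δψ = ln[tan(π/4+φ₂/2)/tan(π/4+φ₁/2)] = -0.1907, Δλ = +0.5934 → C = 107.81°
d = R·|Δφ| / |cos C| = 3434·0.19024 / 0.30588 = 2136 nmi

2136 nmi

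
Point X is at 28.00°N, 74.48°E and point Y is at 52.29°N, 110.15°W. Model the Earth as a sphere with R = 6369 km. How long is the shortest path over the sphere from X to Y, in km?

11072 km

cos σ = sin φ₁ sin φ₂ + cos φ₁ cos φ₂ cos Δλ
      = sin(28.00°)sin(52.29°) + cos(28.00°)cos(52.29°)cos(175.37°) = -0.1669
σ = 99.608° → d = Rσ = 6369·1.73848 = 11072 km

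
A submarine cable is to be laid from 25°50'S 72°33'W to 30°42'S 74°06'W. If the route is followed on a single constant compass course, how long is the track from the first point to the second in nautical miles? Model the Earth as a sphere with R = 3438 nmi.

Δψ = ln[tan(π/4+φ₂/2)/tan(π/4+φ₁/2)] = -0.0965;  Δφ = -0.0849 rad,  Δλ = -0.0271 rad
q = Δφ/Δψ = 0.8803
d = R·√(Δφ² + q²Δλ²) = 3438·0.08821 = 303 nmi

303 nmi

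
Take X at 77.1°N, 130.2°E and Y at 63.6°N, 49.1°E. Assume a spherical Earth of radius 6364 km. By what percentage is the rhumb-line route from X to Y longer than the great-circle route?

Great circle: σ = 0.4768 rad → d_gc = Rσ = 3034.4 km
Rhumb: Δφ = -0.2356, Δλ = -1.4155, Δψ = -0.7298, q = Δφ/Δψ = 0.3228 → d_rh = R√(Δφ²+q²Δλ²) = 3272.0 km
Excess = (3272.0 − 3034.4) / 3034.4 = 237.6 / 3034.4 = 7.83% ≈ 7.8%

7.8%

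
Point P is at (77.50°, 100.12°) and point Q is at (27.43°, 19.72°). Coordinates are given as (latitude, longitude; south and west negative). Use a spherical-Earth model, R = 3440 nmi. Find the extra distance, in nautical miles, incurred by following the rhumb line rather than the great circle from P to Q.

Great circle: cos σ = sin φ₁ sin φ₂ + cos φ₁ cos φ₂ cos Δλ,  σ = 1.0681 rad → d_gc = 3674.3 nmi
Rhumb line: Δψ = -1.7135, q = Δφ/Δψ = 0.5100, d_rh = R√(Δφ²+q²Δλ²) = 3885.6 nmi
Excess = 3885.6 − 3674.3 = 211.3 ≈ 211 nmi

211 nmi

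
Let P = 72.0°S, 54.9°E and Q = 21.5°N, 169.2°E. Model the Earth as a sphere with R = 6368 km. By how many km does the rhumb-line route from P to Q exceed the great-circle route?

Great circle: cos σ = sin φ₁ sin φ₂ + cos φ₁ cos φ₂ cos Δλ,  σ = 2.0566 rad → d_gc = 13096.1 km
Rhumb line: Δψ = +2.2271, q = Δφ/Δψ = 0.7327, d_rh = R√(Δφ²+q²Δλ²) = 13951.2 km
Excess = 13951.2 − 13096.1 = 855.1 ≈ 855 km

855 km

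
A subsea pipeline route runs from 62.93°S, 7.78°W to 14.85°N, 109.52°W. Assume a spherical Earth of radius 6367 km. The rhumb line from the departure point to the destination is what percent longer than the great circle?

4.1%

Great circle: σ = 1.8941 rad → d_gc = Rσ = 12059.8 km
Rhumb: Δφ = +1.3575, Δλ = -1.7757, Δψ = +1.6862, q = Δφ/Δψ = 0.8051 → d_rh = R√(Δφ²+q²Δλ²) = 12551.9 km
Excess = (12551.9 − 12059.8) / 12059.8 = 492.1 / 12059.8 = 4.08% ≈ 4.1%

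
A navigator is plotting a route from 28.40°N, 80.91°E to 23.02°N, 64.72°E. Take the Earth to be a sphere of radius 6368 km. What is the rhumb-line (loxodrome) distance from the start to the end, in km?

1727 km

Rhumb course C = atan2(Δλ, Δψ) with Δψ = ln[tan(π/4+φ₂/2)/tan(π/4+φ₁/2)] = -0.1043, Δλ = -0.2826 → C = 249.75°
d = R·|Δφ| / |cos C| = 6368·0.09390 / 0.34620 = 1727 km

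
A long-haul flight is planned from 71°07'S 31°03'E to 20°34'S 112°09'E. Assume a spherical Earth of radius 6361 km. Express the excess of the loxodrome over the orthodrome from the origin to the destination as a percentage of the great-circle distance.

Great circle: σ = 1.1818 rad → d_gc = Rσ = 7517.4 km
Rhumb: Δφ = +0.8823, Δλ = +1.4155, Δψ = +1.4271, q = Δφ/Δψ = 0.6182 → d_rh = R√(Δφ²+q²Δλ²) = 7904.5 km
Excess = (7904.5 − 7517.4) / 7517.4 = 387.1 / 7517.4 = 5.149% ≈ 5.1%

5.1%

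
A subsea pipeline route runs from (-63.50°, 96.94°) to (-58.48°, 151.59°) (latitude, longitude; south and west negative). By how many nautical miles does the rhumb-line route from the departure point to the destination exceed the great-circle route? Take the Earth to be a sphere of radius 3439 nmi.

47 nmi

Great circle: cos σ = sin φ₁ sin φ₂ + cos φ₁ cos φ₂ cos Δλ,  σ = 0.4559 rad → d_gc = 1567.9 nmi
Rhumb line: Δψ = +0.1811, q = Δφ/Δψ = 0.4838, d_rh = R√(Δφ²+q²Δλ²) = 1615.3 nmi
Excess = 1615.3 − 1567.9 = 47.4 ≈ 47 nmi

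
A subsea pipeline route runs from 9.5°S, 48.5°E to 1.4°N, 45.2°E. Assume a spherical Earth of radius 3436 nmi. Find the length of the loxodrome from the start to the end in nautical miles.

683 nmi

Δψ = ln[tan(π/4+φ₂/2)/tan(π/4+φ₁/2)] = +0.1910;  Δφ = +0.1902 rad,  Δλ = -0.0576 rad
q = Δφ/Δψ = 0.9960
d = R·√(Δφ² + q²Δλ²) = 3436·0.19870 = 683 nmi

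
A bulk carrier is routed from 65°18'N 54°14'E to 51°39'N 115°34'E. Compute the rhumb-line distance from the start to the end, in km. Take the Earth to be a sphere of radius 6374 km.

3828 km

Rhumb course C = atan2(Δλ, Δψ) with Δψ = ln[tan(π/4+φ₂/2)/tan(π/4+φ₁/2)] = -0.4626, Δλ = +1.0705 → C = 113.37°
d = R·|Δφ| / |cos C| = 6374·0.23824 / 0.39672 = 3828 km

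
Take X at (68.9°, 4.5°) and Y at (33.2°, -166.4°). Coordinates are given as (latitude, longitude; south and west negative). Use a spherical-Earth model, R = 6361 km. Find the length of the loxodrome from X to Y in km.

Rhumb course C = atan2(Δλ, Δψ) with Δψ = ln[tan(π/4+φ₂/2)/tan(π/4+φ₁/2)] = -1.0658, Δλ = -2.9828 → C = 250.34°
d = R·|Δφ| / |cos C| = 6361·0.62308 / 0.33649 = 11779 km

11779 km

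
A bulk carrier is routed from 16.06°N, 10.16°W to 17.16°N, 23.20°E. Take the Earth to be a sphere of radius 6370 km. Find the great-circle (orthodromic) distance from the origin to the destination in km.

3552 km

cos σ = sin φ₁ sin φ₂ + cos φ₁ cos φ₂ cos Δλ
      = sin(16.06°)sin(17.16°) + cos(16.06°)cos(17.16°)cos(33.36°) = 0.8485
σ = 31.948° → d = Rσ = 6370·0.55760 = 3552 km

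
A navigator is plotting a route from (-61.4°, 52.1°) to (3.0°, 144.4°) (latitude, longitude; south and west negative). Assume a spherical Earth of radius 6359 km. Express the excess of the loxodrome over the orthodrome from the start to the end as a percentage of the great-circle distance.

Great circle: σ = 1.6360 rad → d_gc = Rσ = 10403.2 km
Rhumb: Δφ = +1.1240, Δλ = +1.6109, Δψ = +1.4193, q = Δφ/Δψ = 0.7919 → d_rh = R√(Δφ²+q²Δλ²) = 10812.1 km
Excess = (10812.1 − 10403.2) / 10403.2 = 408.9 / 10403.2 = 3.93% ≈ 3.9%

3.9%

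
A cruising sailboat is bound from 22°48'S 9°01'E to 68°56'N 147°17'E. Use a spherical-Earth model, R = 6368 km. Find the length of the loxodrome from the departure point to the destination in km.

Rhumb course C = atan2(Δλ, Δψ) with Δψ = ln[tan(π/4+φ₂/2)/tan(π/4+φ₁/2)] = +2.0912, Δλ = +2.4132 → C = 49.09°
d = R·|Δφ| / |cos C| = 6368·1.60105 / 0.65489 = 15568 km

15568 km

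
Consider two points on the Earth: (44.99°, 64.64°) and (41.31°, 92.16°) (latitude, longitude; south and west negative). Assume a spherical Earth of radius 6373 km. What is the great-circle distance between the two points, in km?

2259 km

Haversine: a = sin²(Δφ/2)+cos φ₁ cos φ₂ sin²(Δλ/2) = 0.03109;  σ = 2·atan2(√a,√(1−a))
σ = 20.310° → d = Rσ = 6373·0.35448 = 2259 km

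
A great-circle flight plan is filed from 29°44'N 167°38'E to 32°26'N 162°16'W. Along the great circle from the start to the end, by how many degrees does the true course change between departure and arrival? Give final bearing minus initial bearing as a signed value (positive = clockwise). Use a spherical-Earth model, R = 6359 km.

+15.8°

At departure: θ₁ = atan2(sin Δλ cos φ₂, cos φ₁ sin φ₂ − sin φ₁ cos φ₂ cos Δλ) = 76.25°
At arrival: θ₂ = atan2(sin Δλ cos φ₁, −cos φ₂ sin φ₁ + sin φ₂ cos φ₁ cos Δλ) = 92.06°
Δθ = θ₂ − θ₁ = +15.8°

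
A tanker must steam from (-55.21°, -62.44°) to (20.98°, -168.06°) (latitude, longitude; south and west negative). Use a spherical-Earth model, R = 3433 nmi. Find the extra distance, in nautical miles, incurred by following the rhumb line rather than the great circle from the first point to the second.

186 nmi

Great circle: cos σ = sin φ₁ sin φ₂ + cos φ₁ cos φ₂ cos Δλ,  σ = 2.0236 rad → d_gc = 6947.0 nmi
Rhumb line: Δψ = +1.5353, q = Δφ/Δψ = 0.8661, d_rh = R√(Δφ²+q²Δλ²) = 7133.4 nmi
Excess = 7133.4 − 6947.0 = 186.4 ≈ 186 nmi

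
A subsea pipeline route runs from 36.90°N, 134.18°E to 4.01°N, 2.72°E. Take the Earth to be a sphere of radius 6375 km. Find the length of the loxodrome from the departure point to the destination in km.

13950 km

Δψ = ln[tan(π/4+φ₂/2)/tan(π/4+φ₁/2)] = -0.6238;  Δφ = -0.5740 rad,  Δλ = -2.2944 rad
q = Δφ/Δψ = 0.9203
d = R·√(Δφ² + q²Δλ²) = 6375·2.18816 = 13950 km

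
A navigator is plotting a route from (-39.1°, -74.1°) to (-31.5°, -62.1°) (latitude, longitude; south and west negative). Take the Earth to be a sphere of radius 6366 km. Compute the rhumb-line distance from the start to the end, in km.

Rhumb course C = atan2(Δλ, Δψ) with Δψ = ln[tan(π/4+φ₂/2)/tan(π/4+φ₁/2)] = +0.1628, Δλ = +0.2094 → C = 52.15°
d = R·|Δφ| / |cos C| = 6366·0.13265 / 0.61363 = 1376 km

1376 km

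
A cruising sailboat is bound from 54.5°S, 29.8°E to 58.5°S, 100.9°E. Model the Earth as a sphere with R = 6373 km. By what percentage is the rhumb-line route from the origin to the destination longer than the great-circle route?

Great circle: σ = 0.6560 rad → d_gc = Rσ = 4180.8 km
Rhumb: Δφ = -0.0698, Δλ = +1.2409, Δψ = -0.1266, q = Δφ/Δψ = 0.5513 → d_rh = R√(Δφ²+q²Δλ²) = 4382.7 km
Excess = (4382.7 − 4180.8) / 4180.8 = 201.9 / 4180.8 = 4.83% ≈ 4.8%

4.8%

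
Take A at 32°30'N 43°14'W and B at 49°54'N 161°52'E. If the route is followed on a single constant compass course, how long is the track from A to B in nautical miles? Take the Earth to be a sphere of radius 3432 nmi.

Δψ = ln[tan(π/4+φ₂/2)/tan(π/4+φ₁/2)] = +0.4076;  Δφ = +0.3037 rad,  Δλ = -2.7035 rad
q = Δφ/Δψ = 0.7450
d = R·√(Δφ² + q²Δλ²) = 3432·2.03696 = 6991 nmi

6991 nmi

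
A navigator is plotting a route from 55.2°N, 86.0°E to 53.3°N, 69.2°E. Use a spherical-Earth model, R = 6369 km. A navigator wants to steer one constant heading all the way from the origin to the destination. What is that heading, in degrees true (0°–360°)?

Δψ = ln[tan(π/4+φ₂/2)/tan(π/4+φ₁/2)] = -0.0568
Δλ = -0.2932 rad (taken the short way round)
course = atan2(Δλ, Δψ) = 259.04°

259.0°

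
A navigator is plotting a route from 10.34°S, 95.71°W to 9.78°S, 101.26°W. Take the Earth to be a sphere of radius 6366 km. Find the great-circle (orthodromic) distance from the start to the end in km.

610 km

Haversine: a = sin²(Δφ/2)+cos φ₁ cos φ₂ sin²(Δλ/2) = 0.00230;  σ = 2·atan2(√a,√(1−a))
σ = 5.493° → d = Rσ = 6366·0.09587 = 610 km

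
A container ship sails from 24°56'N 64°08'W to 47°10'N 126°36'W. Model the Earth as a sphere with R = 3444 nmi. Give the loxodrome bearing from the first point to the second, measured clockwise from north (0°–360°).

294.0°

Δψ = ln[tan(π/4+φ₂/2)/tan(π/4+φ₁/2)] = +0.4863
Δλ = -1.0902 rad (taken the short way round)
course = atan2(Δλ, Δψ) = 294.04°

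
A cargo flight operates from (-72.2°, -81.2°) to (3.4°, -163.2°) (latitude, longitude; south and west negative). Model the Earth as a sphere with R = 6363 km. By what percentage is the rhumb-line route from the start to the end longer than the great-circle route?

4.0%

Great circle: σ = 1.5848 rad → d_gc = Rσ = 10084.0 km
Rhumb: Δφ = +1.3195, Δλ = -1.4312, Δψ = +1.9135, q = Δφ/Δψ = 0.6896 → d_rh = R√(Δφ²+q²Δλ²) = 10484.4 km
Excess = (10484.4 − 10084.0) / 10084.0 = 400.4 / 10084.0 = 3.97% ≈ 4.0%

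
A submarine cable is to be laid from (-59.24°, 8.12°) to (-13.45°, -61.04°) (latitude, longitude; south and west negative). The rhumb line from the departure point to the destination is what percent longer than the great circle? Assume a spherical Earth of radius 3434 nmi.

Great circle: σ = 1.1844 rad → d_gc = Rσ = 4067.3 nmi
Rhumb: Δφ = +0.7992, Δλ = -1.2071, Δψ = +1.0538, q = Δφ/Δψ = 0.7584 → d_rh = R√(Δφ²+q²Δλ²) = 4173.0 nmi
Excess = (4173.0 − 4067.3) / 4067.3 = 105.7 / 4067.3 = 2.60% ≈ 2.6%

2.6%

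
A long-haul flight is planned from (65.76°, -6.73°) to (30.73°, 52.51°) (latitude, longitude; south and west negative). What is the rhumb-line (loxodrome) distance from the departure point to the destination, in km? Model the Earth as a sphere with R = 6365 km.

5675 km

Δψ = ln[tan(π/4+φ₂/2)/tan(π/4+φ₁/2)] = -0.9742;  Δφ = -0.6114 rad,  Δλ = +1.0339 rad
q = Δφ/Δψ = 0.6276
d = R·√(Δφ² + q²Δλ²) = 6365·0.89152 = 5675 km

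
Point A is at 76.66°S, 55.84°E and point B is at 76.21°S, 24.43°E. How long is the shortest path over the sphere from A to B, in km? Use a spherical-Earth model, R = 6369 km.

Haversine: a = sin²(Δφ/2)+cos φ₁ cos φ₂ sin²(Δλ/2) = 0.00405;  σ = 2·atan2(√a,√(1−a))
σ = 7.293° → d = Rσ = 6369·0.12729 = 811 km

811 km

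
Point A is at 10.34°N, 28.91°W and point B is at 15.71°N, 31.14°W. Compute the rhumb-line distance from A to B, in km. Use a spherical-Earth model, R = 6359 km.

Rhumb course C = atan2(Δλ, Δψ) with Δψ = ln[tan(π/4+φ₂/2)/tan(π/4+φ₁/2)] = +0.0962, Δλ = -0.0389 → C = 337.98°
d = R·|Δφ| / |cos C| = 6359·0.09372 / 0.92706 = 643 km

643 km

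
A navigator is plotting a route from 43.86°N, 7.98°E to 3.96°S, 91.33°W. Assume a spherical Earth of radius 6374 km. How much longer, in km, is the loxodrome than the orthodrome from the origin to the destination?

258 km

Great circle: cos σ = sin φ₁ sin φ₂ + cos φ₁ cos φ₂ cos Δλ,  σ = 1.7358 rad → d_gc = 11063.75 km
Rhumb line: Δψ = -0.9227, q = Δφ/Δψ = 0.9046, d_rh = R√(Δφ²+q²Δλ²) = 11321.27 km
Excess = 11321.27 − 11063.75 = 257.52 ≈ 258 km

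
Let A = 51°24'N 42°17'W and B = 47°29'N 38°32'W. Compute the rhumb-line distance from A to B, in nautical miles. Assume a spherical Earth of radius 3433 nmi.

Rhumb course C = atan2(Δλ, Δψ) with Δψ = ln[tan(π/4+φ₂/2)/tan(π/4+φ₁/2)] = -0.1052, Δλ = +0.0654 → C = 148.11°
d = R·|Δφ| / |cos C| = 3433·0.06836 / 0.84910 = 276 nmi

276 nmi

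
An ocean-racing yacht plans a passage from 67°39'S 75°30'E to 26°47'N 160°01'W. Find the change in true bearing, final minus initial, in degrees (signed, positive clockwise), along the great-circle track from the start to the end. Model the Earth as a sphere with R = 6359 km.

-88.6°

At departure: θ₁ = atan2(sin Δλ cos φ₂, cos φ₁ sin φ₂ − sin φ₁ cos φ₂ cos Δλ) = 111.92°
At arrival: θ₂ = atan2(sin Δλ cos φ₁, −cos φ₂ sin φ₁ + sin φ₂ cos φ₁ cos Δλ) = 23.28°
Δθ = θ₂ − θ₁ = -88.6°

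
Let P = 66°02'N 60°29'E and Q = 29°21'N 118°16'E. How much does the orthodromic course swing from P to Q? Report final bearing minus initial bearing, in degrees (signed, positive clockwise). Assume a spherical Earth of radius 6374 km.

Initial bearing θ₁ = atan2(sin Δλ cos φ₂, cos φ₁ sin φ₂ − sin φ₁ cos φ₂ cos Δλ) = 107.00°
Final bearing θ₂ = (initial bearing from the destination back to the start) + 180° = 153.54°
Δθ = θ₂ − θ₁ = +46.5°

+46.5°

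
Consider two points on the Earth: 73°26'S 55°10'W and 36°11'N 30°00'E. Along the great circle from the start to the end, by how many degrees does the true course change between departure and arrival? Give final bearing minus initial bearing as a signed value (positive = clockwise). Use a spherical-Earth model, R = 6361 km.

Initial bearing θ₁ = atan2(sin Δλ cos φ₂, cos φ₁ sin φ₂ − sin φ₁ cos φ₂ cos Δλ) = 73.81°
Final bearing θ₂ = (initial bearing from the destination back to the start) + 180° = 19.83°
Δθ = θ₂ − θ₁ = -54.0°

-54.0°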